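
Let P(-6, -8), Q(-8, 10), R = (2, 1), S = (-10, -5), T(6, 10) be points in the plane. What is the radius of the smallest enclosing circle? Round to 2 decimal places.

10.98

The minimum enclosing circle of a finite set is fixed by two of the points (as a diameter) or three (as a circumcircle).
The minimum enclosing circle is determined by three boundary points: P, S, T.
Their circumcentre is (-19/12, 37/18) with r² = 156325/1296.
The farthest remaining point Q is at distance² 135157/1296 ≤ 156325/1296.
r = √(156325/1296) ≈ 10.98.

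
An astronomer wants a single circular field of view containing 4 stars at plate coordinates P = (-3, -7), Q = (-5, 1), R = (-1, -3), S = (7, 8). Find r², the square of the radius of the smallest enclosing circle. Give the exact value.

81.25

By Welzl's lemma the MEC is supported by two points (diametrically opposite) or three points (on a circumcircle).
The farthest pair is P–S with squared distance 325. The circle on this segment as diameter has centre (2, 0.5) and r² = 325/4 = 81.25.
Check Q: distance² to centre = 49.25 ≤ 81.25, so it lies inside.
All remaining points lie in this disk, and no smaller disk contains both endpoints, so this is the minimum enclosing circle.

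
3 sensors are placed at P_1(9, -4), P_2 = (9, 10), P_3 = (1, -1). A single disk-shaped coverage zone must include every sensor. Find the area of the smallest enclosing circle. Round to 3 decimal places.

Side lengths²: P_1P_2² = 196, P_1P_3² = 73, P_2P_3² = 185.
Since P_1P_2² = 196 < 185 + 73 = 258, the triangle is acute, so the smallest enclosing circle is the circumcircle.
Circumcentre = (7.0625, 3), r² = 52.75390625.
Area = π·r² = π·52.75390625 ≈ 165.731.

165.731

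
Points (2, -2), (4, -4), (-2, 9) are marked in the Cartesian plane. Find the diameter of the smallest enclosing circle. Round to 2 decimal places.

Call the three points A, B, C in the order given.
Side lengths²: AB² = 8, AC² = 137, BC² = 205.
Since BC² = 205 ≥ 137 + 8 = 145, the angle opposite BC is not acute, so the smallest enclosing circle has BC as diameter.
Centre = midpoint of BC = (1, 2.5), r² = 205/4 = 51.25.
Diameter = 2r = 2√(51.25) ≈ 14.32.

14.32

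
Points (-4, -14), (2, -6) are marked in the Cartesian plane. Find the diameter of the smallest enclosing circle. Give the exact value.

10

The smallest circle enclosing two points has them as diameter endpoints.
Centre = midpoint = (-1, -10); r² = |(-4, -14)−(2, -6)|²/4 = 100/4 = 25.
Diameter = 2r = 2√25 = 10.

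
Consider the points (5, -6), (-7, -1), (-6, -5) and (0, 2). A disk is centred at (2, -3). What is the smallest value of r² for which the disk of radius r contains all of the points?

The required radius is the distance from (2, -3) to the farthest point.
Squared distances: 18, 85, 68, 29.
Maximum is 85, attained at (-7, -1).

85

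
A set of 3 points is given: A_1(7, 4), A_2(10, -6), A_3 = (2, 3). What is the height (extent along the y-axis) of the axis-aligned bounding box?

max y = 4, min y = -6, so height = 10.

10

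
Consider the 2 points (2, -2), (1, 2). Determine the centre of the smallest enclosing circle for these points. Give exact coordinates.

The smallest circle enclosing two points has them as diameter endpoints.
Centre = midpoint = (1.5, 0); r² = |(2, -2)−(1, 2)|²/4 = 17/4 = 4.25.
Centre = (1.5, 0).

(1.5, 0)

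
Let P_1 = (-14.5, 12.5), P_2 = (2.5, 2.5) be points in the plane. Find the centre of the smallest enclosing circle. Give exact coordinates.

The smallest circle enclosing two points has them as diameter endpoints.
Centre = midpoint = (-6, 7.5); r² = |P_1P_2|²/4 = 389/4 = 97.25.
Centre = (-6, 7.5).

(-6, 7.5)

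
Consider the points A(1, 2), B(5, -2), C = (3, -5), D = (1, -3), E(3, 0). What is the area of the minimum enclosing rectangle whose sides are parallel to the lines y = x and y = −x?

22.5

In coordinates u = x + y, v = x − y the rectangle is axis-aligned; the map (x,y)→(u,v) scales areas by 2.
u-values: 3, 3, -2, -2, 3; range = 3 − (-2) = 5.
v-values: -1, 7, 8, 4, 3; range = 8 − (-1) = 9.
Area = (5 × 9) / 2 = 22.5.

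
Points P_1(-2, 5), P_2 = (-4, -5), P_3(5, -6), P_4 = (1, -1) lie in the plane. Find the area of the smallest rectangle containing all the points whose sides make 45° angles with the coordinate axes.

In coordinates u = x + y, v = x − y the rectangle is axis-aligned; the map (x,y)→(u,v) scales areas by 2.
u-values: 3, -9, -1, 0; range = 3 − (-9) = 12.
v-values: -7, 1, 11, 2; range = 11 − (-7) = 18.
Area = (12 × 18) / 2 = 108.

108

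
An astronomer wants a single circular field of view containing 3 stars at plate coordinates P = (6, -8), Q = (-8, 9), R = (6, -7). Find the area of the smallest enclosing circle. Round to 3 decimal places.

Side lengths²: PQ² = 485, PR² = 1, QR² = 452.
Since PQ² = 485 ≥ 452 + 1 = 453, the angle opposite PQ is not acute, so the smallest enclosing circle has PQ as diameter.
Centre = midpoint of PQ = (-1, 0.5), r² = 485/4 = 121.25.
Area = π·r² = π·121.25 ≈ 380.918.

380.918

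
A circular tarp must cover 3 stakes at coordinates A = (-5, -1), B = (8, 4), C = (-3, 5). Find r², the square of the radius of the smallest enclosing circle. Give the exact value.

Side lengths²: AB² = 194, AC² = 40, BC² = 122.
Since AB² = 194 ≥ 122 + 40 = 162, the angle opposite AB is not acute, so the smallest enclosing circle has AB as diameter.
Centre = midpoint of AB = (1.5, 1.5), r² = 194/4 = 48.5.

48.5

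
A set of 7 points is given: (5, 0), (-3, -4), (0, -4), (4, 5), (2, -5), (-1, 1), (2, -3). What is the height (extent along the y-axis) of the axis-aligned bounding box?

10

max y = 5, min y = -5, so height = 10.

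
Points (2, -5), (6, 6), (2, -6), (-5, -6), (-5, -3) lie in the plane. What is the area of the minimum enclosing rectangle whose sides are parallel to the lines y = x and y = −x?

In coordinates u = x + y, v = x − y the rectangle is axis-aligned; the map (x,y)→(u,v) scales areas by 2.
u-values: -3, 12, -4, -11, -8; range = 12 − (-11) = 23.
v-values: 7, 0, 8, 1, -2; range = 8 − (-2) = 10.
Area = (23 × 10) / 2 = 115.

115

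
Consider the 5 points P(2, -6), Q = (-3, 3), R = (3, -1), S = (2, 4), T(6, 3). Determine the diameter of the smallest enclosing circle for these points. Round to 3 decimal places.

11.267

The minimum enclosing circle is determined by three boundary points: P, Q, T.
Their circumcentre is (1.5, -7/18) with r² = 5141/162.
The farthest remaining point S is at distance² 3161/162 ≤ 5141/162.
Diameter = 2r = 2√(5141/162) ≈ 11.267.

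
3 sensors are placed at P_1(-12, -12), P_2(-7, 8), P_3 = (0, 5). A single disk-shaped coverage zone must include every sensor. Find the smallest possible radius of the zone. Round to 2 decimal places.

10.54

Side lengths²: P_1P_2² = 425, P_1P_3² = 433, P_2P_3² = 58.
Since P_1P_3² = 433 < 425 + 58 = 483, the triangle is acute, so the smallest enclosing circle is the circumcircle.
Circumcentre = (-457/62, -157/62), r² = 213469/1922.
r = √(213469/1922) ≈ 10.54.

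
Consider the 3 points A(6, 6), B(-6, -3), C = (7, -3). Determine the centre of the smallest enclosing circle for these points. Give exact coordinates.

(0.5, 5/6)

Side lengths²: AB² = 225, AC² = 82, BC² = 169.
Since AB² = 225 < 169 + 82 = 251, the triangle is acute, so the smallest enclosing circle is the circumcircle.
Circumcentre = (0.5, 5/6), r² = 1025/18.
Centre = (0.5, 5/6).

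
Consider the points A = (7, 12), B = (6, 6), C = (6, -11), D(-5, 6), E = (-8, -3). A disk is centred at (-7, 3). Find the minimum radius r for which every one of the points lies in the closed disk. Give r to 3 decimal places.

The required radius is the distance from (-7, 3) to the farthest point.
Squared distances: 277, 178, 365, 13, 37.
Maximum is 365, attained at C.
r = √365 ≈ 19.105.

19.105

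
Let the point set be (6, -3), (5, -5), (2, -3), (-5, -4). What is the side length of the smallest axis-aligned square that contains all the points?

11

The bounding box has width 11 and height 2.
An axis-aligned square enclosing the set must have side ≥ max(width, height).
So the minimum side is max(11, 2) = 11.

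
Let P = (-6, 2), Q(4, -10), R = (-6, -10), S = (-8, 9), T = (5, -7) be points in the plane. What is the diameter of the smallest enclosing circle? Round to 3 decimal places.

By Welzl's lemma the MEC is supported by two points (diametrically opposite) or three points (on a circumcircle).
The farthest pair is Q–S with squared distance 505. The circle on this segment as diameter has centre (-2, -0.5) and r² = 505/4 = 126.25.
Check P: distance² to centre = 22.25 ≤ 126.25, so it lies inside.
All remaining points lie in this disk, and no smaller disk contains both endpoints, so this is the minimum enclosing circle.
Diameter = 2r = 2√(126.25) ≈ 22.472.

22.472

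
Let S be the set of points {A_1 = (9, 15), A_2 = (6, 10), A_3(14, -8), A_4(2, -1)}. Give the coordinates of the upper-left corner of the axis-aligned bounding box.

(2, 15)

x-range [2, 14], y-range [-8, 15].
The upper-left corner is (2, 15).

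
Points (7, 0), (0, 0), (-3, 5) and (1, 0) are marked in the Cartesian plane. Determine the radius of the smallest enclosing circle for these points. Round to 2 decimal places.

The minimum enclosing circle of a finite set is fixed by two of the points (as a diameter) or three (as a circumcircle).
The farthest pair is (7, 0)–(-3, 5) with squared distance 125. The circle on this segment as diameter has centre (2, 2.5) and r² = 125/4 = 31.25.
Check (0, 0): distance² to centre = 10.25 ≤ 31.25, so it lies inside.
All remaining points lie in this disk, and no smaller disk contains both endpoints, so this is the minimum enclosing circle.
r = √(31.25) ≈ 5.59.

5.59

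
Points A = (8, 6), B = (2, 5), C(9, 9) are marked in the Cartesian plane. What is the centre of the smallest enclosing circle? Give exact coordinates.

Side lengths²: AB² = 37, AC² = 10, BC² = 65.
Since BC² = 65 ≥ 37 + 10 = 47, the angle opposite BC is not acute, so the smallest enclosing circle has BC as diameter.
Centre = midpoint of BC = (5.5, 7), r² = 65/4 = 16.25.
Centre = (5.5, 7).

(5.5, 7)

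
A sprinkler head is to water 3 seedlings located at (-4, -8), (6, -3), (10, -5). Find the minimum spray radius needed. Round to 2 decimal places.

7.16

Call the three points A, B, C in the order given.
Side lengths²: AB² = 125, AC² = 205, BC² = 20.
Since AC² = 205 ≥ 125 + 20 = 145, the angle opposite AC is not acute, so the smallest enclosing circle has AC as diameter.
Centre = midpoint of AC = (3, -6.5), r² = 205/4 = 51.25.
r = √(51.25) ≈ 7.16.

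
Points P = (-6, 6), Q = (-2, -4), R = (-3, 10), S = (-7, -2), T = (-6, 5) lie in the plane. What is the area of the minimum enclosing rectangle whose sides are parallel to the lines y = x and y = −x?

120

In coordinates u = x + y, v = x − y the rectangle is axis-aligned; the map (x,y)→(u,v) scales areas by 2.
u-values: 0, -6, 7, -9, -1; range = 7 − (-9) = 16.
v-values: -12, 2, -13, -5, -11; range = 2 − (-13) = 15.
Area = (16 × 15) / 2 = 120.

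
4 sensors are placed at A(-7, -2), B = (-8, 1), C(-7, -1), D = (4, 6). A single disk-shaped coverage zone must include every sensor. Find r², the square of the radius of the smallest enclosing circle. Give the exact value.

A smallest enclosing disk is always determined by at most three of the input points on its boundary.
The farthest pair is A–D with squared distance 185. The circle on this segment as diameter has centre (-1.5, 2) and r² = 185/4 = 46.25.
Check B: distance² to centre = 43.25 ≤ 46.25, so it lies inside.
All remaining points lie in this disk, and no smaller disk contains both endpoints, so this is the minimum enclosing circle.

46.25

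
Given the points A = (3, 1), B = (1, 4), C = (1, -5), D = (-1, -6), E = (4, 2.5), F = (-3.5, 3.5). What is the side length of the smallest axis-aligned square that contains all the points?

The bounding box has width 7.5 and height 10.
An axis-aligned square enclosing the set must have side ≥ max(width, height).
So the minimum side is max(7.5, 10) = 10.

10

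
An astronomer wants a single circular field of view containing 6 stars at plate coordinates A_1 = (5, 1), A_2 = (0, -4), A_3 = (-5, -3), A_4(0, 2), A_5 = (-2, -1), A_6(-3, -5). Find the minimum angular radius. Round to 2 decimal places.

5.39

The farthest pair is A_1–A_3 with squared distance 116. The circle on this segment as diameter has centre (0, -1) and r² = 116/4 = 29.
Check A_2: distance² to centre = 9 ≤ 29, so it lies inside.
All remaining points lie in this disk, and no smaller disk contains both endpoints, so this is the minimum enclosing circle.
r = √29 ≈ 5.39.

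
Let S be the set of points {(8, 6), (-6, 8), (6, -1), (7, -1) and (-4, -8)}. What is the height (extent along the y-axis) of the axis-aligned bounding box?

max y = 8, min y = -8, so height = 16.

16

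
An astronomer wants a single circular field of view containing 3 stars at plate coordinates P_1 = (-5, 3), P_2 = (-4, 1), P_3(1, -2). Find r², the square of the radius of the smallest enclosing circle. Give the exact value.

15.25

Side lengths²: P_1P_2² = 5, P_1P_3² = 61, P_2P_3² = 34.
Since P_1P_3² = 61 ≥ 34 + 5 = 39, the angle opposite P_1P_3 is not acute, so the smallest enclosing circle has P_1P_3 as diameter.
Centre = midpoint of P_1P_3 = (-2, 0.5), r² = 61/4 = 15.25.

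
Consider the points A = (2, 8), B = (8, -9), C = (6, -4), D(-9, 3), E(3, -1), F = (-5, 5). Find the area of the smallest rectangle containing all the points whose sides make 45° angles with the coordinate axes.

232

In coordinates u = x + y, v = x − y the rectangle is axis-aligned; the map (x,y)→(u,v) scales areas by 2.
u-values: 10, -1, 2, -6, 2, 0; range = 10 − (-6) = 16.
v-values: -6, 17, 10, -12, 4, -10; range = 17 − (-12) = 29.
Area = (16 × 29) / 2 = 232.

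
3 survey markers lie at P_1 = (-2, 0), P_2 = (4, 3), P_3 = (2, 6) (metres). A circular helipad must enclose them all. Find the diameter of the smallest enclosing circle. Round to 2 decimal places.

Side lengths²: P_1P_2² = 45, P_1P_3² = 52, P_2P_3² = 13.
Since P_1P_3² = 52 < 45 + 13 = 58, the triangle is acute, so the smallest enclosing circle is the circumcircle.
Circumcentre = (0.375, 2.75), r² = 13.203125.
Diameter = 2r = 2√(13.203125) ≈ 7.27.

7.27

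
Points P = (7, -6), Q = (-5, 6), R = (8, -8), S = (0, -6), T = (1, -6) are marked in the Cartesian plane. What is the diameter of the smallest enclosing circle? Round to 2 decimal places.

19.10

A smallest enclosing disk is always determined by at most three of the input points on its boundary.
The farthest pair is Q–R with squared distance 365. The circle on this segment as diameter has centre (1.5, -1) and r² = 365/4 = 91.25.
Check P: distance² to centre = 55.25 ≤ 91.25, so it lies inside.
All remaining points lie in this disk, and no smaller disk contains both endpoints, so this is the minimum enclosing circle.
Diameter = 2r = 2√(91.25) ≈ 19.10.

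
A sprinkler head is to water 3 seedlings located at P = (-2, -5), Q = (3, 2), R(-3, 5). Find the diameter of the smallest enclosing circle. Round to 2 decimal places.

10.17

Side lengths²: PQ² = 74, PR² = 101, QR² = 45.
Since PR² = 101 < 74 + 45 = 119, the triangle is acute, so the smallest enclosing circle is the circumcircle.
Circumcentre = (-65/38, 3/38), r² = 18685/722.
Diameter = 2r = 2√(18685/722) ≈ 10.17.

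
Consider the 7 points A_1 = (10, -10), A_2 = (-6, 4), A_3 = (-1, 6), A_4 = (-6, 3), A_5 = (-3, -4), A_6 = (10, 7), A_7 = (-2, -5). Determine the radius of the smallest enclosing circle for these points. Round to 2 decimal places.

By Welzl's lemma the MEC is supported by two points (diametrically opposite) or three points (on a circumcircle).
The minimum enclosing circle is determined by three boundary points: A_1, A_2, A_6.
Their circumcentre is (3.3125, -1.5) with r² = 116.97265625.
The farthest remaining point A_4 is at distance² 106.97265625 ≤ 116.97265625.
r = √(116.97265625) ≈ 10.82.

10.82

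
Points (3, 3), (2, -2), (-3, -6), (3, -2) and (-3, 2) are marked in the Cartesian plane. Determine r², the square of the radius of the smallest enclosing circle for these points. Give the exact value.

By Welzl's lemma the MEC is supported by two points (diametrically opposite) or three points (on a circumcircle).
The farthest pair is (3, 3)–(-3, -6) with squared distance 117. The circle on this segment as diameter has centre (0, -1.5) and r² = 117/4 = 29.25.
Check (2, -2): distance² to centre = 4.25 ≤ 29.25, so it lies inside.
All remaining points lie in this disk, and no smaller disk contains both endpoints, so this is the minimum enclosing circle.

29.25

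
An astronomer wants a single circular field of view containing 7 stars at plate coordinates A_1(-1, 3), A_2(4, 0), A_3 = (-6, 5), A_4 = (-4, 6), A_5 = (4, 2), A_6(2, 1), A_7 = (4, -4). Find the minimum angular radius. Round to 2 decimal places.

By Welzl's lemma the MEC is supported by two points (diametrically opposite) or three points (on a circumcircle).
The farthest pair is A_3–A_7 with squared distance 181. The circle on this segment as diameter has centre (-1, 0.5) and r² = 181/4 = 45.25.
Check A_1: distance² to centre = 6.25 ≤ 45.25, so it lies inside.
All remaining points lie in this disk, and no smaller disk contains both endpoints, so this is the minimum enclosing circle.
r = √(45.25) ≈ 6.73.

6.73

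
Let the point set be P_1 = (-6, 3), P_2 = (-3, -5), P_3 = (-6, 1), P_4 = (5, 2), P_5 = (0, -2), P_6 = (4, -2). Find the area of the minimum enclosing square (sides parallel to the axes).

The bounding box has width 11 and height 8.
An axis-aligned square enclosing the set must have side ≥ max(width, height).
So the minimum side is max(11, 8) = 11.
Area = 11² = 121.

121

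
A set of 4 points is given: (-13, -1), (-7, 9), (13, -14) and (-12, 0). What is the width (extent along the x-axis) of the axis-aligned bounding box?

max x = 13, min x = -13, so width = 26.

26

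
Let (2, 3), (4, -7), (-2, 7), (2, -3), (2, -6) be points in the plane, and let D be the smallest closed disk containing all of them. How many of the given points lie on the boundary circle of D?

2

The minimum enclosing circle of a finite set is fixed by two of the points (as a diameter) or three (as a circumcircle).
The farthest pair is (4, -7)–(-2, 7) with squared distance 232. The circle on this segment as diameter has centre (1, 0) and r² = 232/4 = 58.
Check (2, 3): distance² to centre = 10 ≤ 58, so it lies inside.
All remaining points lie in this disk, and no smaller disk contains both endpoints, so this is the minimum enclosing circle.
The points at distance exactly r from the centre are (4, -7), (-2, 7) — 2 points.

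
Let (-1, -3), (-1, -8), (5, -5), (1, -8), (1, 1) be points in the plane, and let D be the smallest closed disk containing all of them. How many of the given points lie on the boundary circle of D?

3

The minimum enclosing circle of a finite set is fixed by two of the points (as a diameter) or three (as a circumcircle).
The minimum enclosing circle is determined by three boundary points: (-1, -8), (5, -5), (1, 1).
Their circumcentre is (0.5625, -3.625) with r² = 21.58203125.
The farthest remaining point (1, -8) is at distance² 19.33203125 ≤ 21.58203125.
The points at distance exactly r from the centre are (-1, -8), (5, -5), (1, 1) — 3 points.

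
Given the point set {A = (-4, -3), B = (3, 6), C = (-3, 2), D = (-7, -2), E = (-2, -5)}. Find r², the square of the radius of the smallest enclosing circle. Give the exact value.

The minimum enclosing circle of a finite set is fixed by two of the points (as a diameter) or three (as a circumcircle).
The minimum enclosing circle is determined by three boundary points: B, D, E.
Their circumcentre is (-54/35, 10/7) with r² = 50881/1225.
The farthest remaining point A is at distance² 31421/1225 ≤ 50881/1225.

50881/1225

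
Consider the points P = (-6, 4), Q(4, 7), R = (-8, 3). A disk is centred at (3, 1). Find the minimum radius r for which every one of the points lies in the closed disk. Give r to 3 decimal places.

The required radius is the distance from (3, 1) to the farthest point.
Squared distances: 90, 37, 125.
Maximum is 125, attained at R.
r = √125 ≈ 11.180.

11.180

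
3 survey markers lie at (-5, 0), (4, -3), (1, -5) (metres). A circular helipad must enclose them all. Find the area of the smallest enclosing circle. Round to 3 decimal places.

Call the three points A, B, C in the order given.
Side lengths²: AB² = 90, AC² = 61, BC² = 13.
Since AB² = 90 ≥ 61 + 13 = 74, the angle opposite AB is not acute, so the smallest enclosing circle has AB as diameter.
Centre = midpoint of AB = (-0.5, -1.5), r² = 90/4 = 22.5.
Area = π·r² = π·22.5 ≈ 70.686.

70.686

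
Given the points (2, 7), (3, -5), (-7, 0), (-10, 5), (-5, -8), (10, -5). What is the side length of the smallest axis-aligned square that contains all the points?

20

The bounding box has width 20 and height 15.
An axis-aligned square enclosing the set must have side ≥ max(width, height).
So the minimum side is max(20, 15) = 20.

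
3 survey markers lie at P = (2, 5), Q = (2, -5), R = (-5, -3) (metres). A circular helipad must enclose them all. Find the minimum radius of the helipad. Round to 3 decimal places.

5.528

Side lengths²: PQ² = 100, PR² = 113, QR² = 53.
Since PR² = 113 < 100 + 53 = 153, the triangle is acute, so the smallest enclosing circle is the circumcircle.
Circumcentre = (-5/14, 0), r² = 5989/196.
r = √(5989/196) ≈ 5.528.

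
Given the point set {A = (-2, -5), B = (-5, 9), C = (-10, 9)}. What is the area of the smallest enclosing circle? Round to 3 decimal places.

204.204

Side lengths²: AB² = 205, AC² = 260, BC² = 25.
Since AC² = 260 ≥ 205 + 25 = 230, the angle opposite AC is not acute, so the smallest enclosing circle has AC as diameter.
Centre = midpoint of AC = (-6, 2), r² = 260/4 = 65.
Area = π·r² = π·65 ≈ 204.204.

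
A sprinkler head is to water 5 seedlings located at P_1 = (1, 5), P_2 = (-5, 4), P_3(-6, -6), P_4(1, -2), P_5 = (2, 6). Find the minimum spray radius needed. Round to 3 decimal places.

7.211

A smallest enclosing disk is always determined by at most three of the input points on its boundary.
The farthest pair is P_3–P_5 with squared distance 208. The circle on this segment as diameter has centre (-2, 0) and r² = 208/4 = 52.
Check P_1: distance² to centre = 34 ≤ 52, so it lies inside.
All remaining points lie in this disk, and no smaller disk contains both endpoints, so this is the minimum enclosing circle.
r = √52 ≈ 7.211.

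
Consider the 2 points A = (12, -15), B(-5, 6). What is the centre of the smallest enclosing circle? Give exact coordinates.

The smallest circle enclosing two points has them as diameter endpoints.
Centre = midpoint = (3.5, -4.5); r² = |AB|²/4 = 730/4 = 182.5.
Centre = (3.5, -4.5).

(3.5, -4.5)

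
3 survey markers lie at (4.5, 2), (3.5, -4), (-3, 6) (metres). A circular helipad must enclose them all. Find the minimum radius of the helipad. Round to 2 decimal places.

5.96

Call the three points A, B, C in the order given.
Side lengths²: AB² = 37, AC² = 72.25, BC² = 142.25.
Since BC² = 142.25 ≥ 72.25 + 37 = 109.25, the angle opposite BC is not acute, so the smallest enclosing circle has BC as diameter.
Centre = midpoint of BC = (0.25, 1), r² = 142.25/4 = 35.5625.
r = √(35.5625) ≈ 5.96.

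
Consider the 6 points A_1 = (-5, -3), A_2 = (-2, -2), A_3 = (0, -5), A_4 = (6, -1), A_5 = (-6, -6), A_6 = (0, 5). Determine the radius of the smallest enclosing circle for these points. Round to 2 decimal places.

6.78

The minimum enclosing circle of a finite set is fixed by two of the points (as a diameter) or three (as a circumcircle).
The minimum enclosing circle is determined by three boundary points: A_4, A_5, A_6.
Their circumcentre is (-25/34, -59/34) with r² = 26533/578.
The farthest remaining point A_1 is at distance² 11437/578 ≤ 26533/578.
r = √(26533/578) ≈ 6.78.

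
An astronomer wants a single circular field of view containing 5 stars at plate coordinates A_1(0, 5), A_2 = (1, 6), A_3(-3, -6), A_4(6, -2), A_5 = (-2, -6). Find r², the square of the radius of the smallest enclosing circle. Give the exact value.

43165/1058

The minimum enclosing circle of a finite set is fixed by two of the points (as a diameter) or three (as a circumcircle).
The minimum enclosing circle is determined by three boundary points: A_2, A_3, A_4.
Their circumcentre is (-7/46, -13/46) with r² = 43165/1058.
The farthest remaining point A_5 is at distance² 38197/1058 ≤ 43165/1058.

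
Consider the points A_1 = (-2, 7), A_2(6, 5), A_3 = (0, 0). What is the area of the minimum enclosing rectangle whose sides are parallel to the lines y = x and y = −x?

In coordinates u = x + y, v = x − y the rectangle is axis-aligned; the map (x,y)→(u,v) scales areas by 2.
u-values: 5, 11, 0; range = 11 − 0 = 11.
v-values: -9, 1, 0; range = 1 − (-9) = 10.
Area = (11 × 10) / 2 = 55.

55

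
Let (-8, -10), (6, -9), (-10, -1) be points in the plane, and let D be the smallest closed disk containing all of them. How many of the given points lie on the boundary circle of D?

2

Call the three points A, B, C in the order given.
Side lengths²: AB² = 197, AC² = 85, BC² = 320.
Since BC² = 320 ≥ 197 + 85 = 282, the angle opposite BC is not acute, so the smallest enclosing circle has BC as diameter.
Centre = midpoint of BC = (-2, -5), r² = 320/4 = 80.
The points at distance exactly r from the centre are (6, -9), (-10, -1) — 2 points.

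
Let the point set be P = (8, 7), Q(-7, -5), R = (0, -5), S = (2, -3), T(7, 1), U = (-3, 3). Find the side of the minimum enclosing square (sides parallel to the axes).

The bounding box has width 15 and height 12.
An axis-aligned square enclosing the set must have side ≥ max(width, height).
So the minimum side is max(15, 12) = 15.

15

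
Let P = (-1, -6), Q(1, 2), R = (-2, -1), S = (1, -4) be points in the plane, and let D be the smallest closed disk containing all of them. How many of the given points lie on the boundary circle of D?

2

A smallest enclosing disk is always determined by at most three of the input points on its boundary.
The farthest pair is P–Q with squared distance 68. The circle on this segment as diameter has centre (0, -2) and r² = 68/4 = 17.
Check R: distance² to centre = 5 ≤ 17, so it lies inside.
All remaining points lie in this disk, and no smaller disk contains both endpoints, so this is the minimum enclosing circle.
The points at distance exactly r from the centre are P, Q — 2 points.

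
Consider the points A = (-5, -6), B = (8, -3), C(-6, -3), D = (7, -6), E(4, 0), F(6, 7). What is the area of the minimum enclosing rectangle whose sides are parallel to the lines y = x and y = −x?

In coordinates u = x + y, v = x − y the rectangle is axis-aligned; the map (x,y)→(u,v) scales areas by 2.
u-values: -11, 5, -9, 1, 4, 13; range = 13 − (-11) = 24.
v-values: 1, 11, -3, 13, 4, -1; range = 13 − (-3) = 16.
Area = (24 × 16) / 2 = 192.

192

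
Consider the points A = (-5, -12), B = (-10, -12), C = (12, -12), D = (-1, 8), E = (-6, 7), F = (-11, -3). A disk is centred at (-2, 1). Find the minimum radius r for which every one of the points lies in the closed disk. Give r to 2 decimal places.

19.10

The required radius is the distance from (-2, 1) to the farthest point.
Squared distances: 178, 233, 365, 50, 52, 97.
Maximum is 365, attained at C.
r = √365 ≈ 19.10.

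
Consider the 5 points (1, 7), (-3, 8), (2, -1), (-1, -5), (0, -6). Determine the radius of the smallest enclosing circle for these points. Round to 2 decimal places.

By Welzl's lemma the MEC is supported by two points (diametrically opposite) or three points (on a circumcircle).
The farthest pair is (-3, 8)–(0, -6) with squared distance 205. The circle on this segment as diameter has centre (-1.5, 1) and r² = 205/4 = 51.25.
Check (1, 7): distance² to centre = 42.25 ≤ 51.25, so it lies inside.
All remaining points lie in this disk, and no smaller disk contains both endpoints, so this is the minimum enclosing circle.
r = √(51.25) ≈ 7.16.

7.16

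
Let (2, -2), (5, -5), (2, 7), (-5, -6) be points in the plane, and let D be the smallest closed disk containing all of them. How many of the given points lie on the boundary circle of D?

3

The minimum enclosing circle is determined by three boundary points: (5, -5), (2, 7), (-5, -6).
Their circumcentre is (-45/82, -1/82) with r² = 187153/3362.
The farthest remaining point (2, -2) is at distance² 35125/3362 ≤ 187153/3362.
The points at distance exactly r from the centre are (5, -5), (2, 7), (-5, -6) — 3 points.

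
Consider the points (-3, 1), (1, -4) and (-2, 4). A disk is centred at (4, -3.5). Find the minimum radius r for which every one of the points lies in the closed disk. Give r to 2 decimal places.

9.60

The required radius is the distance from (4, -3.5) to the farthest point.
Squared distances: 69.25, 9.25, 92.25.
Maximum is 92.25, attained at (-2, 4).
r = √(92.25) ≈ 9.60.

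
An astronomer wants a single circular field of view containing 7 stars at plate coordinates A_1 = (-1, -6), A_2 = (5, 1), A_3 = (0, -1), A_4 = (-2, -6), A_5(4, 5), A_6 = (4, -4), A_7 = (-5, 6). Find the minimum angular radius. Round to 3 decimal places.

The minimum enclosing circle of a finite set is fixed by two of the points (as a diameter) or three (as a circumcircle).
The minimum enclosing circle is determined by three boundary points: A_4, A_6, A_7.
Their circumcentre is (-23/26, 17/26) with r² = 15385/338.
The farthest remaining point A_1 is at distance² 14969/338 ≤ 15385/338.
r = √(15385/338) ≈ 6.747.

6.747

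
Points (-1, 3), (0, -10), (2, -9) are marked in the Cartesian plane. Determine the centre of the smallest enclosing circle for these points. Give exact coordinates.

Call the three points A, B, C in the order given.
Side lengths²: AB² = 170, AC² = 153, BC² = 5.
Since AB² = 170 ≥ 153 + 5 = 158, the angle opposite AB is not acute, so the smallest enclosing circle has AB as diameter.
Centre = midpoint of AB = (-0.5, -3.5), r² = 170/4 = 42.5.
Centre = (-0.5, -3.5).

(-0.5, -3.5)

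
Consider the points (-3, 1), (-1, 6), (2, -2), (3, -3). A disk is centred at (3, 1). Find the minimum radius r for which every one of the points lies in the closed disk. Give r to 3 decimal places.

The required radius is the distance from (3, 1) to the farthest point.
Squared distances: 36, 41, 10, 16.
Maximum is 41, attained at (-1, 6).
r = √41 ≈ 6.403.

6.403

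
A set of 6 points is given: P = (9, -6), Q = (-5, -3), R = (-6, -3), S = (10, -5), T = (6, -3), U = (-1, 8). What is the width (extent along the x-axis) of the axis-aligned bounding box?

max x = 10, min x = -6, so width = 16.

16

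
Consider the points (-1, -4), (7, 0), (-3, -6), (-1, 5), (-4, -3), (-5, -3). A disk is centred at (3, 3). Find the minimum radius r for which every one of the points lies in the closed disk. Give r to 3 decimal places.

The required radius is the distance from (3, 3) to the farthest point.
Squared distances: 65, 25, 117, 20, 85, 100.
Maximum is 117, attained at (-3, -6).
r = √117 ≈ 10.817.

10.817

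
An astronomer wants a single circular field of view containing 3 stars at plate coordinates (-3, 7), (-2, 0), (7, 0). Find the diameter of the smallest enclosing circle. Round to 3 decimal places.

Call the three points A, B, C in the order given.
Side lengths²: AB² = 50, AC² = 149, BC² = 81.
Since AC² = 149 ≥ 81 + 50 = 131, the angle opposite AC is not acute, so the smallest enclosing circle has AC as diameter.
Centre = midpoint of AC = (2, 3.5), r² = 149/4 = 37.25.
Diameter = 2r = 2√(37.25) ≈ 12.207.

12.207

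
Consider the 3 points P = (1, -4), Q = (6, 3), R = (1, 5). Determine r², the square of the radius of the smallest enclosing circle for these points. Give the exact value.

21.46

Side lengths²: PQ² = 74, PR² = 81, QR² = 29.
Since PR² = 81 < 74 + 29 = 103, the triangle is acute, so the smallest enclosing circle is the circumcircle.
Circumcentre = (2.1, 0.5), r² = 21.46.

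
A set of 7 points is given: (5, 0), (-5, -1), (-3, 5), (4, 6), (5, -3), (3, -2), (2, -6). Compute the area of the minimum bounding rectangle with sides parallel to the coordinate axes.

x ranges over [-5, 5], width 10.
y ranges over [-6, 6], height 12.
Area = 10 × 12 = 120.

120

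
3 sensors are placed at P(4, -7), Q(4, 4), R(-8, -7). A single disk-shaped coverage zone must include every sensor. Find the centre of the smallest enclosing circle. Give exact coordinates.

Side lengths²: PQ² = 121, PR² = 144, QR² = 265.
Since QR² = 265 ≥ 144 + 121 = 265, the angle opposite QR is not acute, so the smallest enclosing circle has QR as diameter.
Centre = midpoint of QR = (-2, -1.5), r² = 265/4 = 66.25.
Centre = (-2, -1.5).

(-2, -1.5)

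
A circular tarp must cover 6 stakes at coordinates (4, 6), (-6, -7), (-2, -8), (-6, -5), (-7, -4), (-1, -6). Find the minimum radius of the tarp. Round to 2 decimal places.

8.20

The farthest pair is (4, 6)–(-6, -7) with squared distance 269. The circle on this segment as diameter has centre (-1, -0.5) and r² = 269/4 = 67.25.
Check (-2, -8): distance² to centre = 57.25 ≤ 67.25, so it lies inside.
All remaining points lie in this disk, and no smaller disk contains both endpoints, so this is the minimum enclosing circle.
r = √(67.25) ≈ 8.20.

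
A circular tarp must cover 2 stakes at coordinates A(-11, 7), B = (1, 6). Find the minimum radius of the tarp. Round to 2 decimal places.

6.02

The smallest circle enclosing two points has them as diameter endpoints.
Centre = midpoint = (-5, 6.5); r² = |AB|²/4 = 145/4 = 36.25.
r = √(36.25) ≈ 6.02.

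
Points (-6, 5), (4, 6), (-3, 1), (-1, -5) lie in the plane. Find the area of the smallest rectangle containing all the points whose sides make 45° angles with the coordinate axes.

120

In coordinates u = x + y, v = x − y the rectangle is axis-aligned; the map (x,y)→(u,v) scales areas by 2.
u-values: -1, 10, -2, -6; range = 10 − (-6) = 16.
v-values: -11, -2, -4, 4; range = 4 − (-11) = 15.
Area = (16 × 15) / 2 = 120.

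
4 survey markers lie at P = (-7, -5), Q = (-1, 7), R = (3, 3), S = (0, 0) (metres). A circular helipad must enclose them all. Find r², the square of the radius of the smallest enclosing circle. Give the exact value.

By Welzl's lemma the MEC is supported by two points (diametrically opposite) or three points (on a circumcircle).
The minimum enclosing circle is determined by three boundary points: P, Q, R.
Their circumcentre is (-10/3, 2/3) with r² = 410/9.
The farthest remaining point S is at distance² 104/9 ≤ 410/9.

410/9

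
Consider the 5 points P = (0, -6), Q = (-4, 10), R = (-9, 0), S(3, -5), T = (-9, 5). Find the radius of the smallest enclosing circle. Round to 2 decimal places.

8.31

A smallest enclosing disk is always determined by at most three of the input points on its boundary.
The minimum enclosing circle is determined by three boundary points: Q, S, T.
Their circumcentre is (-13/11, 24/11) with r² = 8357/121.
The farthest remaining point P is at distance² 8269/121 ≤ 8357/121.
r = √(8357/121) ≈ 8.31.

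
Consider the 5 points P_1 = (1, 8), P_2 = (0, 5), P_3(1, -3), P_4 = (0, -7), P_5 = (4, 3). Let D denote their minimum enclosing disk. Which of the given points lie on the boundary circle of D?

A smallest enclosing disk is always determined by at most three of the input points on its boundary.
The farthest pair is P_1–P_4 with squared distance 226. The circle on this segment as diameter has centre (0.5, 0.5) and r² = 226/4 = 56.5.
Check P_2: distance² to centre = 20.5 ≤ 56.5, so it lies inside.
All remaining points lie in this disk, and no smaller disk contains both endpoints, so this is the minimum enclosing circle.
The points at distance exactly r from the centre are P_1, P_4 — 2 points.

P_1, P_4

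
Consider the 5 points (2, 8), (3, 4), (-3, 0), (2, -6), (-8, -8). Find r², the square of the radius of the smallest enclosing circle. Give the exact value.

89

The minimum enclosing circle of a finite set is fixed by two of the points (as a diameter) or three (as a circumcircle).
The farthest pair is (2, 8)–(-8, -8) with squared distance 356. The circle on this segment as diameter has centre (-3, 0) and r² = 356/4 = 89.
Check (3, 4): distance² to centre = 52 ≤ 89, so it lies inside.
All remaining points lie in this disk, and no smaller disk contains both endpoints, so this is the minimum enclosing circle.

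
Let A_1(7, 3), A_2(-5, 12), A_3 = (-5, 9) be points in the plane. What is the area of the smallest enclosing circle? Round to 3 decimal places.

176.715

Side lengths²: A_1A_2² = 225, A_1A_3² = 180, A_2A_3² = 9.
Since A_1A_2² = 225 ≥ 180 + 9 = 189, the angle opposite A_1A_2 is not acute, so the smallest enclosing circle has A_1A_2 as diameter.
Centre = midpoint of A_1A_2 = (1, 7.5), r² = 225/4 = 56.25.
Area = π·r² = π·56.25 ≈ 176.715.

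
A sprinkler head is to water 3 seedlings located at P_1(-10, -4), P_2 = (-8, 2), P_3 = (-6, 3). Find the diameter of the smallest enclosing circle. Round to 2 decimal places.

8.06

Side lengths²: P_1P_2² = 40, P_1P_3² = 65, P_2P_3² = 5.
Since P_1P_3² = 65 ≥ 40 + 5 = 45, the angle opposite P_1P_3 is not acute, so the smallest enclosing circle has P_1P_3 as diameter.
Centre = midpoint of P_1P_3 = (-8, -0.5), r² = 65/4 = 16.25.
Diameter = 2r = 2√(16.25) ≈ 8.06.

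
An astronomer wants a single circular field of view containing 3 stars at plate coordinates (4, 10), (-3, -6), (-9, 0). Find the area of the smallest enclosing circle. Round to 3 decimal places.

Call the three points A, B, C in the order given.
Side lengths²: AB² = 305, AC² = 269, BC² = 72.
Since AB² = 305 < 269 + 72 = 341, the triangle is acute, so the smallest enclosing circle is the circumcircle.
Circumcentre = (-25/46, 113/46), r² = 82045/1058.
Area = π·r² = π·82045/1058 ≈ 243.622.

243.622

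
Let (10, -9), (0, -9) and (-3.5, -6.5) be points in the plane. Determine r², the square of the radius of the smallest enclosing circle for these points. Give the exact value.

Call the three points A, B, C in the order given.
Side lengths²: AB² = 100, AC² = 188.5, BC² = 18.5.
Since AC² = 188.5 ≥ 100 + 18.5 = 118.5, the angle opposite AC is not acute, so the smallest enclosing circle has AC as diameter.
Centre = midpoint of AC = (3.25, -7.75), r² = 188.5/4 = 47.125.

47.125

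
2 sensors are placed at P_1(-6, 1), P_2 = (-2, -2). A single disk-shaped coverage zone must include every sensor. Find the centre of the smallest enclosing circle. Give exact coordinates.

The smallest circle enclosing two points has them as diameter endpoints.
Centre = midpoint = (-4, -0.5); r² = |P_1P_2|²/4 = 25/4 = 6.25.
Centre = (-4, -0.5).

(-4, -0.5)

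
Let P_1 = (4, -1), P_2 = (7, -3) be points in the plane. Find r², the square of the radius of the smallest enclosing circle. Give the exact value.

3.25

The smallest circle enclosing two points has them as diameter endpoints.
Centre = midpoint = (5.5, -2); r² = |P_1P_2|²/4 = 13/4 = 3.25.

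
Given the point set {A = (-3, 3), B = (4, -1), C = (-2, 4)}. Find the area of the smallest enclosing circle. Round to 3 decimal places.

Side lengths²: AB² = 65, AC² = 2, BC² = 61.
Since AB² = 65 ≥ 61 + 2 = 63, the angle opposite AB is not acute, so the smallest enclosing circle has AB as diameter.
Centre = midpoint of AB = (0.5, 1), r² = 65/4 = 16.25.
Area = π·r² = π·16.25 ≈ 51.051.

51.051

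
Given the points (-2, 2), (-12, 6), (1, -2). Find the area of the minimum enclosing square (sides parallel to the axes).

The bounding box has width 13 and height 8.
An axis-aligned square enclosing the set must have side ≥ max(width, height).
So the minimum side is max(13, 8) = 13.
Area = 13² = 169.

169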